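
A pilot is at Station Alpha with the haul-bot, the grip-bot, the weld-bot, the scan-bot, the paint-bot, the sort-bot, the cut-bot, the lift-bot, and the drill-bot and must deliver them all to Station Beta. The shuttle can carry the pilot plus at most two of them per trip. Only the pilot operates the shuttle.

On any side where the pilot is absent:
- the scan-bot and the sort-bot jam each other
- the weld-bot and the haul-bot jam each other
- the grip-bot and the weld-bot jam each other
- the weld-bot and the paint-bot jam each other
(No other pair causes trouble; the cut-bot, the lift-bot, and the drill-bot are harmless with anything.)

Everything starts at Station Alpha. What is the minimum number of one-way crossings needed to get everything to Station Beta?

Counting alone: the pilot can take at most 2 across per trip to Station Beta, so moving all 9 needs at least 5 loaded trips out, with a return between consecutive ones — at least 9 crossings.
The plan below uses exactly 9 crossings, so it is optimal:
1. Pilot goes to Station Beta with the scan-bot and the weld-bot.
2. Pilot goes back to Station Alpha alone.
3. Pilot goes to Station Beta with the grip-bot and the haul-bot.
4. Pilot goes back to Station Alpha with the weld-bot.
5. Pilot goes to Station Beta with the cut-bot and the paint-bot.
6. Pilot goes back to Station Alpha alone.
7. Pilot goes to Station Beta with the drill-bot and the lift-bot.
8. Pilot goes back to Station Alpha alone.
9. Pilot goes to Station Beta with the sort-bot and the weld-bot.

9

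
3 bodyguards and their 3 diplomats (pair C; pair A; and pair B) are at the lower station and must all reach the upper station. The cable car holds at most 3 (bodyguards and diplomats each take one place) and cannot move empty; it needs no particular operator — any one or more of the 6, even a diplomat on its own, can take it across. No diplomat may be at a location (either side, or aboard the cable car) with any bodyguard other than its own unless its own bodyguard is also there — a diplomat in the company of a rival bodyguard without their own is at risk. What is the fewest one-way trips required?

5

Counting alone: each trip to the upper station takes at most 3 across and each return brings at least 1 back, so after t trips out (and t−1 returns) at most 3t − (t−1) of the 6 are across; that first reaches 6 at t = 3, so at least 5 crossings are needed.
The plan below uses exactly 5 crossings, so it is optimal:
1. bodyguard C and diplomat C cross → the upper station.
2. bodyguard C crosses ← the lower station.
3. bodyguard A, bodyguard B, and bodyguard C cross → the upper station.
4. diplomat C crosses ← the lower station.
5. diplomat A, diplomat B, and diplomat C cross → the upper station.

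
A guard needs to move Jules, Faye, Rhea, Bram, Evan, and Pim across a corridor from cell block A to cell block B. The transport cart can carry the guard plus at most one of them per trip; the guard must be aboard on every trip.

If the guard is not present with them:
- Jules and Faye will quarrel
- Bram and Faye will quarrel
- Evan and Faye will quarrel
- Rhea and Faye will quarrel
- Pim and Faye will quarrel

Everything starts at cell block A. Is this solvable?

No

Following every safe sequence of crossings from the start, the most of the 6 that can be at cell block B as the transport cart arrives there on crossings 1, 3 is 1, 2 respectively; the best ever achieved is 2 of 6.
From crossing 5 on, no configuration arises that was not already reachable earlier: only 13 distinct safe configurations (who is on which side, and where the transport cart is) can ever be reached, none of them has everyone across, and every continuation just revisits them. So no valid plan exists.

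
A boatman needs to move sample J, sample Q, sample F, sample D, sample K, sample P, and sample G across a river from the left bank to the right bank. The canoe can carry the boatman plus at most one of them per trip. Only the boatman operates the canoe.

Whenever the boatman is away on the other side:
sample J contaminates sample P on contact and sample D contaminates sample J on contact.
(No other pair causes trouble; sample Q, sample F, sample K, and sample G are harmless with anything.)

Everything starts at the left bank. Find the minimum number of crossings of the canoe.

Counting alone: the boatman can take at most 1 across per trip to the right bank, so moving all 7 needs at least 7 loaded trips out, with a return between consecutive ones — at least 13 crossings.
The safety rule pushes this higher. Following every safe sequence of crossings, the most of the 7 that can be at the right bank as the canoe arrives there on crossing 13 is 6 — never all 7.
So no plan with fewer than 15 crossings exists, and this one achieves 15:
1. Boatman goes to the right bank with sample J.  [the left bank: sample D, sample F, sample G, sample K, sample P, sample Q | the right bank: sample J]
2. Boatman goes back to the left bank alone.  [the left bank: sample D, sample F, sample G, sample K, sample P, sample Q | the right bank: sample J]
3. Boatman goes to the right bank with sample Q.  [the left bank: sample D, sample F, sample G, sample K, sample P | the right bank: sample J, sample Q]
4. Boatman goes back to the left bank alone.  [the left bank: sample D, sample F, sample G, sample K, sample P | the right bank: sample J, sample Q]
5. Boatman goes to the right bank with sample F.  [the left bank: sample D, sample G, sample K, sample P | the right bank: sample F, sample J, sample Q]
6. Boatman goes back to the left bank alone.  [the left bank: sample D, sample G, sample K, sample P | the right bank: sample F, sample J, sample Q]
7. Boatman goes to the right bank with sample D.  [the left bank: sample G, sample K, sample P | the right bank: sample D, sample F, sample J, sample Q]
8. Boatman goes back to the left bank with sample J.  [the left bank: sample G, sample J, sample K, sample P | the right bank: sample D, sample F, sample Q]
9. Boatman goes to the right bank with sample P.  [the left bank: sample G, sample J, sample K | the right bank: sample D, sample F, sample P, sample Q]
10. Boatman goes back to the left bank alone.  [the left bank: sample G, sample J, sample K | the right bank: sample D, sample F, sample P, sample Q]
11. Boatman goes to the right bank with sample K.  [the left bank: sample G, sample J | the right bank: sample D, sample F, sample K, sample P, sample Q]
12. Boatman goes back to the left bank alone.  [the left bank: sample G, sample J | the right bank: sample D, sample F, sample K, sample P, sample Q]
13. Boatman goes to the right bank with sample G.  [the left bank: sample J | the right bank: sample D, sample F, sample G, sample K, sample P, sample Q]
14. Boatman goes back to the left bank alone.  [the left bank: sample J | the right bank: sample D, sample F, sample G, sample K, sample P, sample Q]
15. Boatman goes to the right bank with sample J.  [the left bank: — | the right bank: sample D, sample F, sample G, sample J, sample K, sample P, sample Q]

15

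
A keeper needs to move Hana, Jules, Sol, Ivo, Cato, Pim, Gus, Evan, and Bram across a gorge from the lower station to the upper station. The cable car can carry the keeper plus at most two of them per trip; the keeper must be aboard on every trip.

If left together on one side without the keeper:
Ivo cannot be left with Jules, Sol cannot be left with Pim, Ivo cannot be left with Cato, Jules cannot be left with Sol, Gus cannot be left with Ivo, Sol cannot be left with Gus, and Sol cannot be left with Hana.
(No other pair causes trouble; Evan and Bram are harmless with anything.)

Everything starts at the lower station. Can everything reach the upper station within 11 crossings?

Yes

Yes — this plan uses 11 crossings (≤ 11):
1. Keeper goes to the upper station with Ivo and Sol.  [the lower station: Bram, Cato, Evan, Gus, Hana, Jules, Pim | the upper station: Ivo, Sol]
2. Keeper goes back to the lower station alone.  [the lower station: Bram, Cato, Evan, Gus, Hana, Jules, Pim | the upper station: Ivo, Sol]
3. Keeper goes to the upper station with Cato.  [the lower station: Bram, Evan, Gus, Hana, Jules, Pim | the upper station: Cato, Ivo, Sol]
4. Keeper goes back to the lower station with Ivo.  [the lower station: Bram, Evan, Gus, Hana, Ivo, Jules, Pim | the upper station: Cato, Sol]
5. Keeper goes to the upper station with Gus and Jules.  [the lower station: Bram, Evan, Hana, Ivo, Pim | the upper station: Cato, Gus, Jules, Sol]
6. Keeper goes back to the lower station with Sol.  [the lower station: Bram, Evan, Hana, Ivo, Pim, Sol | the upper station: Cato, Gus, Jules]
7. Keeper goes to the upper station with Hana and Pim.  [the lower station: Bram, Evan, Ivo, Sol | the upper station: Cato, Gus, Hana, Jules, Pim]
8. Keeper goes back to the lower station alone.  [the lower station: Bram, Evan, Ivo, Sol | the upper station: Cato, Gus, Hana, Jules, Pim]
9. Keeper goes to the upper station with Bram and Evan.  [the lower station: Ivo, Sol | the upper station: Bram, Cato, Evan, Gus, Hana, Jules, Pim]
10. Keeper goes back to the lower station alone.  [the lower station: Ivo, Sol | the upper station: Bram, Cato, Evan, Gus, Hana, Jules, Pim]
11. Keeper goes to the upper station with Ivo and Sol.  [the lower station: — | the upper station: Bram, Cato, Evan, Gus, Hana, Ivo, Jules, Pim, Sol]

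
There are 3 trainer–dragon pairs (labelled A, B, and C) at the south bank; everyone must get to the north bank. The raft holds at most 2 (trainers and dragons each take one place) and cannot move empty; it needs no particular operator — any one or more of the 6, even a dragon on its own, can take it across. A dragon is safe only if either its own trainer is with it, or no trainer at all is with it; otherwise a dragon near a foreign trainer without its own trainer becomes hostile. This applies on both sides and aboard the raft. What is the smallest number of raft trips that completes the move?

Counting alone: each trip to the north bank takes at most 2 across and each return brings at least 1 back, so after t trips out (and t−1 returns) at most 2t − (t−1) of the 6 are across; that first reaches 6 at t = 5, so at least 9 crossings are needed.
The safety rule pushes this higher. Following every safe sequence of crossings, the most of the 6 that can be at the north bank as the raft arrives there on crossing 9 is 5 — never all 6.
So no plan with fewer than 11 crossings exists, and this one achieves 11:
1. dragon A and trainer A cross → the north bank.
2. trainer A crosses ← the south bank.
3. dragon B and dragon C cross → the north bank.
4. dragon A crosses ← the south bank.
5. trainer B and trainer C cross → the north bank.
6. dragon B and trainer B cross ← the south bank.
7. trainer A and trainer B cross → the north bank.
8. dragon C crosses ← the south bank.
9. dragon A and dragon B cross → the north bank.
10. trainer C crosses ← the south bank.
11. dragon C and trainer C cross → the north bank.

11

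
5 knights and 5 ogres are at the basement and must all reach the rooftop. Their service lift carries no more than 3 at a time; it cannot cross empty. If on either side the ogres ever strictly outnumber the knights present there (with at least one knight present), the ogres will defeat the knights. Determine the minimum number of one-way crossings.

Counting alone: each trip to the rooftop takes at most 3 across and each return brings at least 1 back, so after t trips out (and t−1 returns) at most 3t − (t−1) of the 10 are across; that first reaches 10 at t = 5, so at least 9 crossings are needed.
The safety rule pushes this higher. Following every safe sequence of crossings, the most of the 10 that can be at the rooftop as the service lift arrives there on crossing 9 is 9 — never all 10.
So no plan with fewer than 11 crossings exists, and this one achieves 11:
1. 2 ogres → the rooftop.  (the basement: 5K 3O; the rooftop: 0K 2O)
2. 1 ogre ← the basement.  (the basement: 5K 4O; the rooftop: 0K 1O)
3. 3 ogres → the rooftop.  (the basement: 5K 1O; the rooftop: 0K 4O)
4. 1 ogre ← the basement.  (the basement: 5K 2O; the rooftop: 0K 3O)
5. 3 knights → the rooftop.  (the basement: 2K 2O; the rooftop: 3K 3O)
6. 1 knight and 1 ogre ← the basement.  (the basement: 3K 3O; the rooftop: 2K 2O)
7. 3 knights → the rooftop.  (the basement: 0K 3O; the rooftop: 5K 2O)
8. 1 ogre ← the basement.  (the basement: 0K 4O; the rooftop: 5K 1O)
9. 2 ogres → the rooftop.  (the basement: 0K 2O; the rooftop: 5K 3O)
10. 1 ogre ← the basement.  (the basement: 0K 3O; the rooftop: 5K 2O)
11. 3 ogres → the rooftop.  (the basement: 0K 0O; the rooftop: 5K 5O)

11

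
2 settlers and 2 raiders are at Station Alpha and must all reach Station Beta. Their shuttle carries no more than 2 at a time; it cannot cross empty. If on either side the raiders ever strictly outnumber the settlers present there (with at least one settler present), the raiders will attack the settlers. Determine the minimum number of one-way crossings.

5

Counting alone: each trip to Station Beta takes at most 2 across and each return brings at least 1 back, so after t trips out (and t−1 returns) at most 2t − (t−1) of the 4 are across; that first reaches 4 at t = 3, so at least 5 crossings are needed.
The plan below uses exactly 5 crossings, so it is optimal:
1. 2 raiders → Station Beta.  (Station Alpha: 2S 0R; Station Beta: 0S 2R)
2. 1 raider ← Station Alpha.  (Station Alpha: 2S 1R; Station Beta: 0S 1R)
3. 2 settlers → Station Beta.  (Station Alpha: 0S 1R; Station Beta: 2S 1R)
4. 1 raider ← Station Alpha.  (Station Alpha: 0S 2R; Station Beta: 2S 0R)
5. 2 raiders → Station Beta.  (Station Alpha: 0S 0R; Station Beta: 2S 2R)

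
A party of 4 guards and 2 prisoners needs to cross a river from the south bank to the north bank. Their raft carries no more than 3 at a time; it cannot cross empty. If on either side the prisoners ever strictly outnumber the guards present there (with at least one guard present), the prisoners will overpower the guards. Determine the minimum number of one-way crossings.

Counting alone: each trip to the north bank takes at most 3 across and each return brings at least 1 back, so after t trips out (and t−1 returns) at most 3t − (t−1) of the 6 are across; that first reaches 6 at t = 3, so at least 5 crossings are needed.
The plan below uses exactly 5 crossings, so it is optimal:
1. 2 prisoners → the north bank.  (the south bank: 4G 0P; the north bank: 0G 2P)
2. 1 prisoner ← the south bank.  (the south bank: 4G 1P; the north bank: 0G 1P)
3. 2 guards and 1 prisoner → the north bank.  (the south bank: 2G 0P; the north bank: 2G 2P)
4. 1 prisoner ← the south bank.  (the south bank: 2G 1P; the north bank: 2G 1P)
5. 2 guards and 1 prisoner → the north bank.  (the south bank: 0G 0P; the north bank: 4G 2P)

5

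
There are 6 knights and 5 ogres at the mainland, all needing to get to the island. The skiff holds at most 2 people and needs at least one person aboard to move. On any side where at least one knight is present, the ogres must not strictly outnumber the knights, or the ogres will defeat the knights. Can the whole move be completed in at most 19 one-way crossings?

Yes — this plan uses 19 crossings (≤ 19):
1. 2 ogres → the island.  (the mainland: 6K 3O; the island: 0K 2O)
2. 1 ogre ← the mainland.  (the mainland: 6K 4O; the island: 0K 1O)
3. 2 ogres → the island.  (the mainland: 6K 2O; the island: 0K 3O)
4. 1 ogre ← the mainland.  (the mainland: 6K 3O; the island: 0K 2O)
5. 2 knights → the island.  (the mainland: 4K 3O; the island: 2K 2O)
6. 1 ogre ← the mainland.  (the mainland: 4K 4O; the island: 2K 1O)
7. 1 knight and 1 ogre → the island.  (the mainland: 3K 3O; the island: 3K 2O)
8. 1 knight ← the mainland.  (the mainland: 4K 3O; the island: 2K 2O)
9. 1 knight and 1 ogre → the island.  (the mainland: 3K 2O; the island: 3K 3O)
10. 1 ogre ← the mainland.  (the mainland: 3K 3O; the island: 3K 2O)
11. 1 knight and 1 ogre → the island.  (the mainland: 2K 2O; the island: 4K 3O)
12. 1 knight ← the mainland.  (the mainland: 3K 2O; the island: 3K 3O)
13. 1 knight and 1 ogre → the island.  (the mainland: 2K 1O; the island: 4K 4O)
14. 1 ogre ← the mainland.  (the mainland: 2K 2O; the island: 4K 3O)
15. 1 knight and 1 ogre → the island.  (the mainland: 1K 1O; the island: 5K 4O)
16. 1 knight ← the mainland.  (the mainland: 2K 1O; the island: 4K 4O)
17. 1 knight and 1 ogre → the island.  (the mainland: 1K 0O; the island: 5K 5O)
18. 1 ogre ← the mainland.  (the mainland: 1K 1O; the island: 5K 4O)
19. 1 knight and 1 ogre → the island.  (the mainland: 0K 0O; the island: 6K 5O)

Yes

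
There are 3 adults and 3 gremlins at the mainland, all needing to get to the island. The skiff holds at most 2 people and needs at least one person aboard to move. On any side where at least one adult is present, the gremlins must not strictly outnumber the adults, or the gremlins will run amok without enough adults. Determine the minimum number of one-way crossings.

Counting alone: each trip to the island takes at most 2 across and each return brings at least 1 back, so after t trips out (and t−1 returns) at most 2t − (t−1) of the 6 are across; that first reaches 6 at t = 5, so at least 9 crossings are needed.
The safety rule pushes this higher. Following every safe sequence of crossings, the most of the 6 that can be at the island as the skiff arrives there on crossing 9 is 5 — never all 6.
So no plan with fewer than 11 crossings exists, and this one achieves 11:
1. 2 gremlins → the island.  (the mainland: 3A 1G; the island: 0A 2G)
2. 1 gremlin ← the mainland.  (the mainland: 3A 2G; the island: 0A 1G)
3. 2 gremlins → the island.  (the mainland: 3A 0G; the island: 0A 3G)
4. 1 gremlin ← the mainland.  (the mainland: 3A 1G; the island: 0A 2G)
5. 2 adults → the island.  (the mainland: 1A 1G; the island: 2A 2G)
6. 1 adult and 1 gremlin ← the mainland.  (the mainland: 2A 2G; the island: 1A 1G)
7. 2 adults → the island.  (the mainland: 0A 2G; the island: 3A 1G)
8. 1 gremlin ← the mainland.  (the mainland: 0A 3G; the island: 3A 0G)
9. 2 gremlins → the island.  (the mainland: 0A 1G; the island: 3A 2G)
10. 1 gremlin ← the mainland.  (the mainland: 0A 2G; the island: 3A 1G)
11. 2 gremlins → the island.  (the mainland: 0A 0G; the island: 3A 3G)

11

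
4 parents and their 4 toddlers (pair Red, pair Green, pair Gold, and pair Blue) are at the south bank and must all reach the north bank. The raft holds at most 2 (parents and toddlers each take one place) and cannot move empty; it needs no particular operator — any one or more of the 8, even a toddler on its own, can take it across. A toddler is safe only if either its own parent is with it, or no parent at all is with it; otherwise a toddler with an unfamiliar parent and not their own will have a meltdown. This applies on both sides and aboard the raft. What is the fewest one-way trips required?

impossible

Following every safe sequence of crossings from the start, the most of the 8 that can be at the north bank as the raft arrives there on crossings 1, 3, 5 is 2, 3, 4 respectively; the best ever achieved is 4 of 8.
From crossing 7 on, no configuration arises that was not already reachable earlier: only 44 distinct safe configurations (who is on which side, and where the raft is) can ever be reached, none of them has everyone across, and every continuation just revisits them. So no valid plan exists.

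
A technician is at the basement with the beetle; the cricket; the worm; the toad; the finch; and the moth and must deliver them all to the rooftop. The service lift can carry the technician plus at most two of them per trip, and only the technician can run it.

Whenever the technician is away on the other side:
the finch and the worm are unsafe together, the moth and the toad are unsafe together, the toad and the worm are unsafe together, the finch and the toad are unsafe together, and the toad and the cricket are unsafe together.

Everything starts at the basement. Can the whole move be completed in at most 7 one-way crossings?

No

Counting alone: the technician can take at most 2 across per trip to the rooftop, so moving all 6 needs at least 3 loaded trips out, with a return between consecutive ones — at least 5 crossings.
The safety rule pushes this higher. Following every safe sequence of crossings, the most of the 6 that can be at the rooftop as the service lift arrives there on crossings 5, 7 is 4, 5 respectively — never all 6.
So the move cannot be finished within 7 crossings. (The shortest complete plan takes 9:)
1. Technician goes to the rooftop with the toad and the worm.
2. Technician goes back to the basement with the worm.
3. Technician goes to the rooftop with the beetle and the worm.
4. Technician goes back to the basement with the worm.
5. Technician goes to the rooftop with the cricket and the worm.
6. Technician goes back to the basement with the toad.
7. Technician goes to the rooftop with the moth and the toad.
8. Technician goes back to the basement with the toad.
9. Technician goes to the rooftop with the finch and the toad.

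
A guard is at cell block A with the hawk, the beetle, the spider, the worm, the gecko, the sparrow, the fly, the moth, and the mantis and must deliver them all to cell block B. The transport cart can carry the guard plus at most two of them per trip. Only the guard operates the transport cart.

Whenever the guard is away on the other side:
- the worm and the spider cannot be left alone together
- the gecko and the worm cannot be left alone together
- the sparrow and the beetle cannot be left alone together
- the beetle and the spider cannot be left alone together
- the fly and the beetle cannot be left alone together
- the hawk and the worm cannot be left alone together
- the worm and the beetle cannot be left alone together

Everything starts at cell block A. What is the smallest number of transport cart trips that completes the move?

15

Counting alone: the guard can take at most 2 across per trip to cell block B, so moving all 9 needs at least 5 loaded trips out, with a return between consecutive ones — at least 9 crossings.
The safety rule pushes this higher. Following every safe sequence of crossings, the most of the 9 that can be at cell block B as the transport cart arrives there on crossings 9, 11, 13 is 6, 7, 8 respectively — never all 9.
So no plan with fewer than 15 crossings exists, and this one achieves 15:
1. Guard goes to cell block B with the beetle and the worm.
2. Guard goes back to cell block A with the beetle.
3. Guard goes to cell block B with the beetle and the hawk.
4. Guard goes back to cell block A with the worm.
5. Guard goes to cell block B with the gecko and the spider.
6. Guard goes back to cell block A with the beetle.
7. Guard goes to cell block B with the beetle and the sparrow.
8. Guard goes back to cell block A with the beetle.
9. Guard goes to cell block B with the beetle and the fly.
10. Guard goes back to cell block A with the beetle.
11. Guard goes to cell block B with the beetle and the moth.
12. Guard goes back to cell block A with the beetle.
13. Guard goes to cell block B with the beetle and the mantis.
14. Guard goes back to cell block A with the beetle.
15. Guard goes to cell block B with the beetle and the worm.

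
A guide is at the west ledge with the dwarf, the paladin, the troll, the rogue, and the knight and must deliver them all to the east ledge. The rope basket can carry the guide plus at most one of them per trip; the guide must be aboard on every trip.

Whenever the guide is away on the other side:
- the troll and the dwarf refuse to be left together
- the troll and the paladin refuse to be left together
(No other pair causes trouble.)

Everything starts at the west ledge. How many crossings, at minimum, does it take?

Counting alone: the guide can take at most 1 across per trip to the east ledge, so moving all 5 needs at least 5 loaded trips out, with a return between consecutive ones — at least 9 crossings.
The safety rule pushes this higher. Following every safe sequence of crossings, the most of the 5 that can be at the east ledge as the rope basket arrives there on crossing 9 is 4 — never all 5.
So no plan with fewer than 11 crossings exists, and this one achieves 11:
1. Guide goes to the east ledge with the troll.
2. Guide goes back to the west ledge alone.
3. Guide goes to the east ledge with the dwarf.
4. Guide goes back to the west ledge with the troll.
5. Guide goes to the east ledge with the paladin.
6. Guide goes back to the west ledge alone.
7. Guide goes to the east ledge with the rogue.
8. Guide goes back to the west ledge alone.
9. Guide goes to the east ledge with the knight.
10. Guide goes back to the west ledge alone.
11. Guide goes to the east ledge with the troll.

11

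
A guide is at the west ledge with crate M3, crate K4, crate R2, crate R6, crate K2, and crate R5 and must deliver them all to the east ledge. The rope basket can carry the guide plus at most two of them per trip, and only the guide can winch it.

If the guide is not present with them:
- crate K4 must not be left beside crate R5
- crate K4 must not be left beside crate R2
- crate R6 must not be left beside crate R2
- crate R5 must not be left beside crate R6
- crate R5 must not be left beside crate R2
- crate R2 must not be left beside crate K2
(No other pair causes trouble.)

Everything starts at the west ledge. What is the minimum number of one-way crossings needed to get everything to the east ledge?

Counting alone: the guide can take at most 2 across per trip to the east ledge, so moving all 6 needs at least 3 loaded trips out, with a return between consecutive ones — at least 5 crossings.
The safety rule pushes this higher. Following every safe sequence of crossings, the most of the 6 that can be at the east ledge as the rope basket arrives there on crossings 5, 7 is 4, 5 respectively — never all 6.
So no plan with fewer than 9 crossings exists, and this one achieves 9:
1. Guide goes to the east ledge with crate R2 and crate R5.  [the west ledge: crate K2, crate K4, crate M3, crate R6 | the east ledge: crate R2, crate R5]
2. Guide goes back to the west ledge with crate R2.  [the west ledge: crate K2, crate K4, crate M3, crate R2, crate R6 | the east ledge: crate R5]
3. Guide goes to the east ledge with crate M3 and crate R2.  [the west ledge: crate K2, crate K4, crate R6 | the east ledge: crate M3, crate R2, crate R5]
4. Guide goes back to the west ledge with crate R2.  [the west ledge: crate K2, crate K4, crate R2, crate R6 | the east ledge: crate M3, crate R5]
5. Guide goes to the east ledge with crate K2 and crate R2.  [the west ledge: crate K4, crate R6 | the east ledge: crate K2, crate M3, crate R2, crate R5]
6. Guide goes back to the west ledge with crate R2.  [the west ledge: crate K4, crate R2, crate R6 | the east ledge: crate K2, crate M3, crate R5]
7. Guide goes to the east ledge with crate K4 and crate R6.  [the west ledge: crate R2 | the east ledge: crate K2, crate K4, crate M3, crate R5, crate R6]
8. Guide goes back to the west ledge with crate R5.  [the west ledge: crate R2, crate R5 | the east ledge: crate K2, crate K4, crate M3, crate R6]
9. Guide goes to the east ledge with crate R2 and crate R5.  [the west ledge: — | the east ledge: crate K2, crate K4, crate M3, crate R2, crate R5, crate R6]

9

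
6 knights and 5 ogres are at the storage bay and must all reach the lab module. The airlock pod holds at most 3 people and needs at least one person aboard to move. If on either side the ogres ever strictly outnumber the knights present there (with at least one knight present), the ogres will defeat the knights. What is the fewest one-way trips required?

9

Counting alone: each trip to the lab module takes at most 3 across and each return brings at least 1 back, so after t trips out (and t−1 returns) at most 3t − (t−1) of the 11 are across; that first reaches 11 at t = 5, so at least 9 crossings are needed.
The plan below uses exactly 9 crossings, so it is optimal:
1. 3 ogres → the lab module.  (the storage bay: 6K 2O; the lab module: 0K 3O)
2. 1 ogre ← the storage bay.  (the storage bay: 6K 3O; the lab module: 0K 2O)
3. 3 knights → the lab module.  (the storage bay: 3K 3O; the lab module: 3K 2O)
4. 1 knight ← the storage bay.  (the storage bay: 4K 3O; the lab module: 2K 2O)
5. 2 knights and 1 ogre → the lab module.  (the storage bay: 2K 2O; the lab module: 4K 3O)
6. 1 knight ← the storage bay.  (the storage bay: 3K 2O; the lab module: 3K 3O)
7. 2 knights and 1 ogre → the lab module.  (the storage bay: 1K 1O; the lab module: 5K 4O)
8. 1 knight ← the storage bay.  (the storage bay: 2K 1O; the lab module: 4K 4O)
9. 2 knights and 1 ogre → the lab module.  (the storage bay: 0K 0O; the lab module: 6K 5O)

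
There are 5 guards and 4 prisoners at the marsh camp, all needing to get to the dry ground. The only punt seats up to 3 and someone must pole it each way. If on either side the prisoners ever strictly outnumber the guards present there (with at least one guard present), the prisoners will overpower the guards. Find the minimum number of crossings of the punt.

7

Counting alone: each trip to the dry ground takes at most 3 across and each return brings at least 1 back, so after t trips out (and t−1 returns) at most 3t − (t−1) of the 9 are across; that first reaches 9 at t = 4, so at least 7 crossings are needed.
The plan below uses exactly 7 crossings, so it is optimal:
1. 3 prisoners → the dry ground.  (the marsh camp: 5G 1P; the dry ground: 0G 3P)
2. 1 prisoner ← the marsh camp.  (the marsh camp: 5G 2P; the dry ground: 0G 2P)
3. 3 guards → the dry ground.  (the marsh camp: 2G 2P; the dry ground: 3G 2P)
4. 1 guard ← the marsh camp.  (the marsh camp: 3G 2P; the dry ground: 2G 2P)
5. 2 guards and 1 prisoner → the dry ground.  (the marsh camp: 1G 1P; the dry ground: 4G 3P)
6. 1 guard ← the marsh camp.  (the marsh camp: 2G 1P; the dry ground: 3G 3P)
7. 2 guards and 1 prisoner → the dry ground.  (the marsh camp: 0G 0P; the dry ground: 5G 4P)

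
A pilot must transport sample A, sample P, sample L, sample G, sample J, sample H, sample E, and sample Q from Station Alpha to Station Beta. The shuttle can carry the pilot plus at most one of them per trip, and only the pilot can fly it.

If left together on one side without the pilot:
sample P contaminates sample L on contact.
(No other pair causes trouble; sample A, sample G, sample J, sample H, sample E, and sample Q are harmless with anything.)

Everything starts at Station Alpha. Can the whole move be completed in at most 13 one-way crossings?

No

Counting alone: the pilot can take at most 1 across per trip to Station Beta, so moving all 8 needs at least 8 loaded trips out, with a return between consecutive ones — at least 15 crossings.
Since 13 < 15, 13 crossings cannot be enough. (The shortest complete plan in fact takes 15:)
1. Pilot goes to Station Beta with sample P.  [Station Alpha: sample A, sample E, sample G, sample H, sample J, sample L, sample Q | Station Beta: sample P]
2. Pilot goes back to Station Alpha alone.  [Station Alpha: sample A, sample E, sample G, sample H, sample J, sample L, sample Q | Station Beta: sample P]
3. Pilot goes to Station Beta with sample A.  [Station Alpha: sample E, sample G, sample H, sample J, sample L, sample Q | Station Beta: sample A, sample P]
4. Pilot goes back to Station Alpha alone.  [Station Alpha: sample E, sample G, sample H, sample J, sample L, sample Q | Station Beta: sample A, sample P]
5. Pilot goes to Station Beta with sample G.  [Station Alpha: sample E, sample H, sample J, sample L, sample Q | Station Beta: sample A, sample G, sample P]
6. Pilot goes back to Station Alpha alone.  [Station Alpha: sample E, sample H, sample J, sample L, sample Q | Station Beta: sample A, sample G, sample P]
7. Pilot goes to Station Beta with sample J.  [Station Alpha: sample E, sample H, sample L, sample Q | Station Beta: sample A, sample G, sample J, sample P]
8. Pilot goes back to Station Alpha alone.  [Station Alpha: sample E, sample H, sample L, sample Q | Station Beta: sample A, sample G, sample J, sample P]
9. Pilot goes to Station Beta with sample H.  [Station Alpha: sample E, sample L, sample Q | Station Beta: sample A, sample G, sample H, sample J, sample P]
10. Pilot goes back to Station Alpha alone.  [Station Alpha: sample E, sample L, sample Q | Station Beta: sample A, sample G, sample H, sample J, sample P]
11. Pilot goes to Station Beta with sample E.  [Station Alpha: sample L, sample Q | Station Beta: sample A, sample E, sample G, sample H, sample J, sample P]
12. Pilot goes back to Station Alpha alone.  [Station Alpha: sample L, sample Q | Station Beta: sample A, sample E, sample G, sample H, sample J, sample P]
13. Pilot goes to Station Beta with sample Q.  [Station Alpha: sample L | Station Beta: sample A, sample E, sample G, sample H, sample J, sample P, sample Q]
14. Pilot goes back to Station Alpha alone.  [Station Alpha: sample L | Station Beta: sample A, sample E, sample G, sample H, sample J, sample P, sample Q]
15. Pilot goes to Station Beta with sample L.  [Station Alpha: — | Station Beta: sample A, sample E, sample G, sample H, sample J, sample L, sample P, sample Q]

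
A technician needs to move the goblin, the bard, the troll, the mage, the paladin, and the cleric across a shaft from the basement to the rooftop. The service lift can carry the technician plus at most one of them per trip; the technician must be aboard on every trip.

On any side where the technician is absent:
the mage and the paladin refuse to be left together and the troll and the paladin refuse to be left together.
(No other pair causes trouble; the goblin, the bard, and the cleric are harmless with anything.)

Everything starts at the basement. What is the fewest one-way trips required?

Counting alone: the technician can take at most 1 across per trip to the rooftop, so moving all 6 needs at least 6 loaded trips out, with a return between consecutive ones — at least 11 crossings.
The safety rule pushes this higher. Following every safe sequence of crossings, the most of the 6 that can be at the rooftop as the service lift arrives there on crossing 11 is 5 — never all 6.
So no plan with fewer than 13 crossings exists, and this one achieves 13:
1. Technician goes to the rooftop with the paladin.
2. Technician goes back to the basement alone.
3. Technician goes to the rooftop with the goblin.
4. Technician goes back to the basement alone.
5. Technician goes to the rooftop with the bard.
6. Technician goes back to the basement alone.
7. Technician goes to the rooftop with the troll.
8. Technician goes back to the basement with the paladin.
9. Technician goes to the rooftop with the mage.
10. Technician goes back to the basement alone.
11. Technician goes to the rooftop with the cleric.
12. Technician goes back to the basement alone.
13. Technician goes to the rooftop with the paladin.

13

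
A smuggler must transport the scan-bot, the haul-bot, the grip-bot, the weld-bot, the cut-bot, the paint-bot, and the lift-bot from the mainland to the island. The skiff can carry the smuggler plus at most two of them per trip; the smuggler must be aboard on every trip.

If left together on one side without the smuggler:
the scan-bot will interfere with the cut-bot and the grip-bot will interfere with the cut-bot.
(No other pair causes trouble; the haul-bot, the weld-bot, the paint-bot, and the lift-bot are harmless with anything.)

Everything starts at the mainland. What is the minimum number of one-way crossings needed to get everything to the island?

7

Counting alone: the smuggler can take at most 2 across per trip to the island, so moving all 7 needs at least 4 loaded trips out, with a return between consecutive ones — at least 7 crossings.
The plan below uses exactly 7 crossings, so it is optimal:
1. Smuggler goes to the island with the cut-bot.  [the mainland: the grip-bot, the haul-bot, the lift-bot, the paint-bot, the scan-bot, the weld-bot | the island: the cut-bot]
2. Smuggler goes back to the mainland alone.  [the mainland: the grip-bot, the haul-bot, the lift-bot, the paint-bot, the scan-bot, the weld-bot | the island: the cut-bot]
3. Smuggler goes to the island with the haul-bot and the weld-bot.  [the mainland: the grip-bot, the lift-bot, the paint-bot, the scan-bot | the island: the cut-bot, the haul-bot, the weld-bot]
4. Smuggler goes back to the mainland alone.  [the mainland: the grip-bot, the lift-bot, the paint-bot, the scan-bot | the island: the cut-bot, the haul-bot, the weld-bot]
5. Smuggler goes to the island with the lift-bot and the paint-bot.  [the mainland: the grip-bot, the scan-bot | the island: the cut-bot, the haul-bot, the lift-bot, the paint-bot, the weld-bot]
6. Smuggler goes back to the mainland alone.  [the mainland: the grip-bot, the scan-bot | the island: the cut-bot, the haul-bot, the lift-bot, the paint-bot, the weld-bot]
7. Smuggler goes to the island with the grip-bot and the scan-bot.  [the mainland: — | the island: the cut-bot, the grip-bot, the haul-bot, the lift-bot, the paint-bot, the scan-bot, the weld-bot]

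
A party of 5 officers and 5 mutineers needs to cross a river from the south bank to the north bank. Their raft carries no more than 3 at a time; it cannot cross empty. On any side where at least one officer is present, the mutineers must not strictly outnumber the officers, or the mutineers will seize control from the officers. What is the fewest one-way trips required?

Counting alone: each trip to the north bank takes at most 3 across and each return brings at least 1 back, so after t trips out (and t−1 returns) at most 3t − (t−1) of the 10 are across; that first reaches 10 at t = 5, so at least 9 crossings are needed.
The safety rule pushes this higher. Following every safe sequence of crossings, the most of the 10 that can be at the north bank as the raft arrives there on crossing 9 is 9 — never all 10.
So no plan with fewer than 11 crossings exists, and this one achieves 11:
1. 2 mutineers → the north bank.  (the south bank: 5O 3M; the north bank: 0O 2M)
2. 1 mutineer ← the south bank.  (the south bank: 5O 4M; the north bank: 0O 1M)
3. 3 mutineers → the north bank.  (the south bank: 5O 1M; the north bank: 0O 4M)
4. 1 mutineer ← the south bank.  (the south bank: 5O 2M; the north bank: 0O 3M)
5. 3 officers → the north bank.  (the south bank: 2O 2M; the north bank: 3O 3M)
6. 1 officer and 1 mutineer ← the south bank.  (the south bank: 3O 3M; the north bank: 2O 2M)
7. 3 officers → the north bank.  (the south bank: 0O 3M; the north bank: 5O 2M)
8. 1 mutineer ← the south bank.  (the south bank: 0O 4M; the north bank: 5O 1M)
9. 2 mutineers → the north bank.  (the south bank: 0O 2M; the north bank: 5O 3M)
10. 1 mutineer ← the south bank.  (the south bank: 0O 3M; the north bank: 5O 2M)
11. 3 mutineers → the north bank.  (the south bank: 0O 0M; the north bank: 5O 5M)

11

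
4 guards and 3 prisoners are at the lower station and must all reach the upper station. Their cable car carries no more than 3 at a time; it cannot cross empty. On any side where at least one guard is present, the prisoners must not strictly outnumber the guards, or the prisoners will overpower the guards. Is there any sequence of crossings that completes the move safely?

1. 3 prisoners → the upper station.  (the lower station: 4G 0P; the upper station: 0G 3P)
2. 1 prisoner ← the lower station.  (the lower station: 4G 1P; the upper station: 0G 2P)
3. 3 guards → the upper station.  (the lower station: 1G 1P; the upper station: 3G 2P)
4. 1 guard ← the lower station.  (the lower station: 2G 1P; the upper station: 2G 2P)
5. 2 guards and 1 prisoner → the upper station.  (the lower station: 0G 0P; the upper station: 4G 3P)

Yes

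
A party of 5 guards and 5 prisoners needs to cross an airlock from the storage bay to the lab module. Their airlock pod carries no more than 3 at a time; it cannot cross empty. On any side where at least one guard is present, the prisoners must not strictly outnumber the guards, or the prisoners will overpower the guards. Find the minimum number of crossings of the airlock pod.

11

Counting alone: each trip to the lab module takes at most 3 across and each return brings at least 1 back, so after t trips out (and t−1 returns) at most 3t − (t−1) of the 10 are across; that first reaches 10 at t = 5, so at least 9 crossings are needed.
The safety rule pushes this higher. Following every safe sequence of crossings, the most of the 10 that can be at the lab module as the airlock pod arrives there on crossing 9 is 9 — never all 10.
So no plan with fewer than 11 crossings exists, and this one achieves 11:
1. 2 prisoners → the lab module.  (the storage bay: 5G 3P; the lab module: 0G 2P)
2. 1 prisoner ← the storage bay.  (the storage bay: 5G 4P; the lab module: 0G 1P)
3. 3 prisoners → the lab module.  (the storage bay: 5G 1P; the lab module: 0G 4P)
4. 1 prisoner ← the storage bay.  (the storage bay: 5G 2P; the lab module: 0G 3P)
5. 3 guards → the lab module.  (the storage bay: 2G 2P; the lab module: 3G 3P)
6. 1 guard and 1 prisoner ← the storage bay.  (the storage bay: 3G 3P; the lab module: 2G 2P)
7. 3 guards → the lab module.  (the storage bay: 0G 3P; the lab module: 5G 2P)
8. 1 prisoner ← the storage bay.  (the storage bay: 0G 4P; the lab module: 5G 1P)
9. 2 prisoners → the lab module.  (the storage bay: 0G 2P; the lab module: 5G 3P)
10. 1 prisoner ← the storage bay.  (the storage bay: 0G 3P; the lab module: 5G 2P)
11. 3 prisoners → the lab module.  (the storage bay: 0G 0P; the lab module: 5G 5P)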